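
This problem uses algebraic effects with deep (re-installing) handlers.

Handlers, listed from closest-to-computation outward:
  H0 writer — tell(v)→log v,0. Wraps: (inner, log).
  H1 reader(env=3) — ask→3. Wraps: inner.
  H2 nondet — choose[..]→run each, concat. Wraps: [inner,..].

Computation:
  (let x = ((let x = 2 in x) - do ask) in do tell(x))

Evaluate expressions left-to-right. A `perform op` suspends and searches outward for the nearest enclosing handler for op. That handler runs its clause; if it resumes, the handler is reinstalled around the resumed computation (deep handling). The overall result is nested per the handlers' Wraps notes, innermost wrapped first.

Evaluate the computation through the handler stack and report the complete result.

Working:
ask @ H1 ⇒ 3
tell(-1) @ H0 ⇒ log+=-1
H0 returns (0, (-1))
H1 returns (0, (-1))
H2 returns [(0, (-1))]
= [(0, (-1))]

Answer: [(0, (-1))]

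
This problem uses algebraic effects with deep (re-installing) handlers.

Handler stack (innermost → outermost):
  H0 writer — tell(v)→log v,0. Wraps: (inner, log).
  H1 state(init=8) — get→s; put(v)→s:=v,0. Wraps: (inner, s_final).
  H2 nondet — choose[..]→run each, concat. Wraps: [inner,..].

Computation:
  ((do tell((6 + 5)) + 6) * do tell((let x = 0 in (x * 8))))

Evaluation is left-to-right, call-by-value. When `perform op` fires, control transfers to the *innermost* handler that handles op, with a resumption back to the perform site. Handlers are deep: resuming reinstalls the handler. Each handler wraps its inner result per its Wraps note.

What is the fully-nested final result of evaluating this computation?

Answer: [((0, (11, 0)), 8)]

Step-by-step:
tell(11) @ H0 ⇒ log+=11
tell(0) @ H0 ⇒ log+=0
H0 returns (0, (11, 0))
H1 returns ((0, (11, 0)), 8)
H2 returns [((0, (11, 0)), 8)]
= [((0, (11, 0)), 8)]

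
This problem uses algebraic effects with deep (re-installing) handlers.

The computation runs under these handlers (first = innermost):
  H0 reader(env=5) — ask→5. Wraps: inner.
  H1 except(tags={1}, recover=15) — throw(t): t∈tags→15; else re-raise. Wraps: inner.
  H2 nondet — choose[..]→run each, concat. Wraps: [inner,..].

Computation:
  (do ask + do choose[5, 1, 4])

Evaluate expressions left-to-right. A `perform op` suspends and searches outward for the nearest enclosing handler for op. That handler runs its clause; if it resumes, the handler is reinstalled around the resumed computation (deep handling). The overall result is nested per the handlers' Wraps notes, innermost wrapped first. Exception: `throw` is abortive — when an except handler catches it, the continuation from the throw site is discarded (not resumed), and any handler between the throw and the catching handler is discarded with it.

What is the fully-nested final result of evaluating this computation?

Answer: [10, 6, 9]

Step-by-step:
ask @ H0 ⇒ 5
choose[5, 1, 4] @ H2
  branch[0] choose=5:
    H0 returns 10
    H1 returns 10
    H2 returns [10]
  branch[1] choose=1:
    H0 returns 6
    H1 returns 6
    H2 returns [6]
  branch[2] choose=4:
    H0 returns 9
    H1 returns 9
    H2 returns [9]
= [10, 6, 9]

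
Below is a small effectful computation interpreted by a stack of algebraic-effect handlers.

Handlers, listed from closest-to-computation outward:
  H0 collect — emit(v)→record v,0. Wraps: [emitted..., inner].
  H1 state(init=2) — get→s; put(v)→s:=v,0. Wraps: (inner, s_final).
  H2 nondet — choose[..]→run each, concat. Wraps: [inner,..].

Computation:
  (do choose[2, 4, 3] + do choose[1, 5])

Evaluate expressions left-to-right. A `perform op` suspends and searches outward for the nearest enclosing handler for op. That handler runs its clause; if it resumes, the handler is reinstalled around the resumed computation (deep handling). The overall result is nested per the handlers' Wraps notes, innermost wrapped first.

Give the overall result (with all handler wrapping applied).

Answer: [([3], 2), ([7], 2), ([5], 2), ([9], 2), ([4], 2), ([8], 2)]

Step-by-step:
choose[2, 4, 3] @ H2
  branch[0] choose=2:
    choose[1, 5] @ H2
      branch[0] choose=1:
        H0 returns [3]
        H1 returns ([3], 2)
        H2 returns [([3], 2)]
      branch[1] choose=5:
        H0 returns [7]
        H1 returns ([7], 2)
        H2 returns [([7], 2)]
  branch[1] choose=4:
    choose[1, 5] @ H2
      branch[0] choose=1:
        H0 returns [5]
        H1 returns ([5], 2)
        H2 returns [([5], 2)]
      branch[1] choose=5:
        H0 returns [9]
        H1 returns ([9], 2)
        H2 returns [([9], 2)]
  branch[2] choose=3:
    choose[1, 5] @ H2
      branch[0] choose=1:
        H0 returns [4]
        H1 returns ([4], 2)
        H2 returns [([4], 2)]
      branch[1] choose=5:
        H0 returns [8]
        H1 returns ([8], 2)
        H2 returns [([8], 2)]
= [([3], 2), ([7], 2), ([5], 2), ([9], 2), ([4], 2), ([8], 2)]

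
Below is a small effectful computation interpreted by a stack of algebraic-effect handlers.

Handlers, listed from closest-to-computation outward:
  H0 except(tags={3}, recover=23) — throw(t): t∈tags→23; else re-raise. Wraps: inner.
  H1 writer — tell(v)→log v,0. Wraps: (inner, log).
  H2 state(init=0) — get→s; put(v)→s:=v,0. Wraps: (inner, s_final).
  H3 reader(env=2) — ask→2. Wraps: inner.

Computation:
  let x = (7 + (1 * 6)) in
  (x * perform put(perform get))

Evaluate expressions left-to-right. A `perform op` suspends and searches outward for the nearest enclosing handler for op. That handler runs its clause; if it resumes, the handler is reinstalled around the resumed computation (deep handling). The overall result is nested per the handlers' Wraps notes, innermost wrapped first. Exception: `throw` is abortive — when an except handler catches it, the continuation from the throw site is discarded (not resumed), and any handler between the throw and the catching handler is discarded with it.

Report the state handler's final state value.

Evaluation trace:
get @ H2 ⇒ 0
put(0) @ H2 ⇒ s:=0
H0 returns 0
H1 returns (0, ())
H2 returns ((0, ()), 0)
H3 returns ((0, ()), 0)
= ((0, ()), 0)

Answer: 0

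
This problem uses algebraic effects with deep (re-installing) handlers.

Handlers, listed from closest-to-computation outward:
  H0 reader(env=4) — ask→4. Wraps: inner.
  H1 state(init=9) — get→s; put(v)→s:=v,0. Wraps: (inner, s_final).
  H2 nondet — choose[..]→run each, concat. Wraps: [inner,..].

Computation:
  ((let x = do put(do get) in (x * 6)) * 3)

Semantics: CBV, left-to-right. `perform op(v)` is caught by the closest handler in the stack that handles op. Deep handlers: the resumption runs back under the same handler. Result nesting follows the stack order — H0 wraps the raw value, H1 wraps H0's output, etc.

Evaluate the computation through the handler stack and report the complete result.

Step-by-step:
get @ H1 ⇒ 9
put(9) @ H1 ⇒ s:=9
H0 returns 0
H1 returns (0, 9)
H2 returns [(0, 9)]
= [(0, 9)]

Answer: [(0, 9)]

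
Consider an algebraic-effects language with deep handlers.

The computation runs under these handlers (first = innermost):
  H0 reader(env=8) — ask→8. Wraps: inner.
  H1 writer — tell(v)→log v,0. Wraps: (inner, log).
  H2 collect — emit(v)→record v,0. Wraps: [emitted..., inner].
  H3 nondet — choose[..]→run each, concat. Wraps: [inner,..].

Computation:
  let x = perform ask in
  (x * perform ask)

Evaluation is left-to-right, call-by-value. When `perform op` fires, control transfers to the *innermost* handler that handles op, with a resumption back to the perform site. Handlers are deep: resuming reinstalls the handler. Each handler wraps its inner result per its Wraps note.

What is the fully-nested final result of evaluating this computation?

Answer: [[(64, ())]]

Evaluation trace:
ask @ H0 ⇒ 8
ask @ H0 ⇒ 8
H0 returns 64
H1 returns (64, ())
H2 returns [(64, ())]
H3 returns [[(64, ())]]
= [[(64, ())]]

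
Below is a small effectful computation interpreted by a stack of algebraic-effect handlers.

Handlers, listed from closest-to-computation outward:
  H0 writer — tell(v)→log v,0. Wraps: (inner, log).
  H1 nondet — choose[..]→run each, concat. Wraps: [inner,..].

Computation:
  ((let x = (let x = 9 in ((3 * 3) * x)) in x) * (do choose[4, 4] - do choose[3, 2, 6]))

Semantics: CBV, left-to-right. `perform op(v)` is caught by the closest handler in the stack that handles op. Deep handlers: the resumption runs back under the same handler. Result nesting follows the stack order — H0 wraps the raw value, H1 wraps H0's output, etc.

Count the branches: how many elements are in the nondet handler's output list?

Working:
choose[4, 4] @ H1
  branch[0] choose=4:
    choose[3, 2, 6] @ H1
      branch[0] choose=3:
        H0 returns (81, ())
        H1 returns [(81, ())]
      branch[1] choose=2:
        H0 returns (162, ())
        H1 returns [(162, ())]
      branch[2] choose=6:
        H0 returns (-162, ())
        H1 returns [(-162, ())]
  branch[1] choose=4:
    choose[3, 2, 6] @ H1
      branch[0] choose=3:
        H0 returns (81, ())
        H1 returns [(81, ())]
      branch[1] choose=2:
        H0 returns (162, ())
        H1 returns [(162, ())]
      branch[2] choose=6:
        H0 returns (-162, ())
        H1 returns [(-162, ())]
= [(81, ()), (162, ()), (-162, ()), (81, ()), (162, ()), (-162, ())]

Answer: 6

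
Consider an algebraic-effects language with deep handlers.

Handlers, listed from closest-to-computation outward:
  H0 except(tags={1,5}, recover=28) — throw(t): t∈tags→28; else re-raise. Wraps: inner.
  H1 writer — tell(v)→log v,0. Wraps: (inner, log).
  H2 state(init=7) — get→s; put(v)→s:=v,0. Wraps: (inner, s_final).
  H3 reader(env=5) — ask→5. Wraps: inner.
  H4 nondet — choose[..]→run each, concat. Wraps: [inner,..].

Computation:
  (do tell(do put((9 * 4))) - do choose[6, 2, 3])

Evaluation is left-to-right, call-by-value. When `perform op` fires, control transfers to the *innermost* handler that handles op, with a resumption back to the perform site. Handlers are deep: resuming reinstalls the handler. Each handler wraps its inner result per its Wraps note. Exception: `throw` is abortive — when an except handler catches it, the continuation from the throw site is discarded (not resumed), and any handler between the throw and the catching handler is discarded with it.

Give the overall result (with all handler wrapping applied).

Answer: [((-6, (0)), 36), ((-2, (0)), 36), ((-3, (0)), 36)]

Working:
put(36) @ H2 ⇒ s:=36
tell(0) @ H1 ⇒ log+=0
choose[6, 2, 3] @ H4
  branch[0] choose=6:
    H0 returns -6
    H1 returns (-6, (0))
    H2 returns ((-6, (0)), 36)
    H3 returns ((-6, (0)), 36)
    H4 returns [((-6, (0)), 36)]
  branch[1] choose=2:
    H0 returns -2
    H1 returns (-2, (0))
    H2 returns ((-2, (0)), 36)
    H3 returns ((-2, (0)), 36)
    H4 returns [((-2, (0)), 36)]
  branch[2] choose=3:
    H0 returns -3
    H1 returns (-3, (0))
    H2 returns ((-3, (0)), 36)
    H3 returns ((-3, (0)), 36)
    H4 returns [((-3, (0)), 36)]
= [((-6, (0)), 36), ((-2, (0)), 36), ((-3, (0)), 36)]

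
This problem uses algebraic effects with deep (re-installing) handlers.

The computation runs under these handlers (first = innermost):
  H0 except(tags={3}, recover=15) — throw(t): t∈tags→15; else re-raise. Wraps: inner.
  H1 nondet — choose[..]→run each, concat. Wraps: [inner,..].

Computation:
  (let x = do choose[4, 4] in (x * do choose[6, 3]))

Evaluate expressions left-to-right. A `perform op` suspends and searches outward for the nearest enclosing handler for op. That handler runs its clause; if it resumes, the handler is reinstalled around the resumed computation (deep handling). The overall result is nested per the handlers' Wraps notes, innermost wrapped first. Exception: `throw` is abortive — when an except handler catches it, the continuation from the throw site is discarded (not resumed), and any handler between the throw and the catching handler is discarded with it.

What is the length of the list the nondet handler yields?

Step-by-step:
choose[4, 4] @ H1
  branch[0] choose=4:
    choose[6, 3] @ H1
      branch[0] choose=6:
        H0 returns 24
        H1 returns [24]
      branch[1] choose=3:
        H0 returns 12
        H1 returns [12]
  branch[1] choose=4:
    choose[6, 3] @ H1
      branch[0] choose=6:
        H0 returns 24
        H1 returns [24]
      branch[1] choose=3:
        H0 returns 12
        H1 returns [12]
= [24, 12, 24, 12]

Answer: 4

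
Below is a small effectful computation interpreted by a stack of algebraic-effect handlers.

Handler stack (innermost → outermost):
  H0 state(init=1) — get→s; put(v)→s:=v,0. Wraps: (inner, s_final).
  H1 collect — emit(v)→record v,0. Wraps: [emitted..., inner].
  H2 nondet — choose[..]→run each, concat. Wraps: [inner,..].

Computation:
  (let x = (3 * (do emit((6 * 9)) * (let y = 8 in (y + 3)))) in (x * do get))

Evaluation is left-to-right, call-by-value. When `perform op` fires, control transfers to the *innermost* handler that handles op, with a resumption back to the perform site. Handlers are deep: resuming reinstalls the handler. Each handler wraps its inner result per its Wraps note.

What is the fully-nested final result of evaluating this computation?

Step-by-step:
emit(54) @ H1 ⇒ out+=54
get @ H0 ⇒ 1
H0 returns (0, 1)
H1 returns [54, (0, 1)]
H2 returns [[54, (0, 1)]]
= [[54, (0, 1)]]

Answer: [[54, (0, 1)]]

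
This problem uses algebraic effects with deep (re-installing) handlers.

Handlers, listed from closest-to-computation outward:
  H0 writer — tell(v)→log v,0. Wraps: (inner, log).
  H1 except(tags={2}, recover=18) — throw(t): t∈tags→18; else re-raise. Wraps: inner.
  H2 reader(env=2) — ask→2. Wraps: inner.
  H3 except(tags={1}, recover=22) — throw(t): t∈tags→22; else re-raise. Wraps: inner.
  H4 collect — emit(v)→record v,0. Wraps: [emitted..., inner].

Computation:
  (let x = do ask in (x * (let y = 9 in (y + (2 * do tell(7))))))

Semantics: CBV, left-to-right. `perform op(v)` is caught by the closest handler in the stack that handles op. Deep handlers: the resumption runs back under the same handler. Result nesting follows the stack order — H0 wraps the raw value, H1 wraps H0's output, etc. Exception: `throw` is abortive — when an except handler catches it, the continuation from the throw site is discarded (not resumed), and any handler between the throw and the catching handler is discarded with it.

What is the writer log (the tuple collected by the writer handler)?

Working:
ask @ H2 ⇒ 2
tell(7) @ H0 ⇒ log+=7
H0 returns (18, (7))
H1 returns (18, (7))
H2 returns (18, (7))
H3 returns (18, (7))
H4 returns [(18, (7))]
= [(18, (7))]

Answer: (7)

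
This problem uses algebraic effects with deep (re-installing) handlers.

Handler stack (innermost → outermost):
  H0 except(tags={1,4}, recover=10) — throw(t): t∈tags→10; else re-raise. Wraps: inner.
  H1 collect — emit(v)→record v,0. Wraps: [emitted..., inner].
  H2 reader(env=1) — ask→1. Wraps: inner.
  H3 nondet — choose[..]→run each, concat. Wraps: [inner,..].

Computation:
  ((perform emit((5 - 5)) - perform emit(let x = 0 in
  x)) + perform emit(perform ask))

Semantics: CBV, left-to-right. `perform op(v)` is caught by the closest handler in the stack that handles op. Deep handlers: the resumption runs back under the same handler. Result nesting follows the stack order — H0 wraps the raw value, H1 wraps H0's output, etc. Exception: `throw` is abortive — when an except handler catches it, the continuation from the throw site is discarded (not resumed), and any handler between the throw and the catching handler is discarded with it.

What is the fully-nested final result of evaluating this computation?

Working:
emit(0) @ H1 ⇒ out+=0
emit(0) @ H1 ⇒ out+=0
ask @ H2 ⇒ 1
emit(1) @ H1 ⇒ out+=1
H0 returns 0
H1 returns [0, 0, 1, 0]
H2 returns [0, 0, 1, 0]
H3 returns [[0, 0, 1, 0]]
= [[0, 0, 1, 0]]

Answer: [[0, 0, 1, 0]]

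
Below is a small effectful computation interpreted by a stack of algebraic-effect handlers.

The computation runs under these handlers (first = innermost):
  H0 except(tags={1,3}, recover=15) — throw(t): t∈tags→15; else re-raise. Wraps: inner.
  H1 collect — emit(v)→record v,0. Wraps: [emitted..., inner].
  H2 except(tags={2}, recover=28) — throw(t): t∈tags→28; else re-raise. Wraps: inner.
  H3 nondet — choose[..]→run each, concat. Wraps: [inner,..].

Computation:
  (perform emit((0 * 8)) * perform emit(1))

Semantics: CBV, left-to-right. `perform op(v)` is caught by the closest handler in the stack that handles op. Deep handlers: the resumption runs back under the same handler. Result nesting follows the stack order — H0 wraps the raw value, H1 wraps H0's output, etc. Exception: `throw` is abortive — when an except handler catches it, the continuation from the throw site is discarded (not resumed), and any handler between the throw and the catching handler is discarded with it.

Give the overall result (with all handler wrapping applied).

Step-by-step:
emit(0) @ H1 ⇒ out+=0
emit(1) @ H1 ⇒ out+=1
H0 returns 0
H1 returns [0, 1, 0]
H2 returns [0, 1, 0]
H3 returns [[0, 1, 0]]
= [[0, 1, 0]]

Answer: [[0, 1, 0]]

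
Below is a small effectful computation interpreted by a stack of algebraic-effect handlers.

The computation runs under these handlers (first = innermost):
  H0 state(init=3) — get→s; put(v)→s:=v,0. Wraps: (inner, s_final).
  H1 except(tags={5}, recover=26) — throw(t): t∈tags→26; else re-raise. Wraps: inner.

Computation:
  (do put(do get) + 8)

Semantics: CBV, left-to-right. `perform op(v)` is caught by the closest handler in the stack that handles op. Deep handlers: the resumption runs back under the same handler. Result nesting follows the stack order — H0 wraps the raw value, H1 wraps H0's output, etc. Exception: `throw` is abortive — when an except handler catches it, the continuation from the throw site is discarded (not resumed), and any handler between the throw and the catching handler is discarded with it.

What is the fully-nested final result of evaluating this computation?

Answer: (8, 3)

Working:
get @ H0 ⇒ 3
put(3) @ H0 ⇒ s:=3
H0 returns (8, 3)
H1 returns (8, 3)
= (8, 3)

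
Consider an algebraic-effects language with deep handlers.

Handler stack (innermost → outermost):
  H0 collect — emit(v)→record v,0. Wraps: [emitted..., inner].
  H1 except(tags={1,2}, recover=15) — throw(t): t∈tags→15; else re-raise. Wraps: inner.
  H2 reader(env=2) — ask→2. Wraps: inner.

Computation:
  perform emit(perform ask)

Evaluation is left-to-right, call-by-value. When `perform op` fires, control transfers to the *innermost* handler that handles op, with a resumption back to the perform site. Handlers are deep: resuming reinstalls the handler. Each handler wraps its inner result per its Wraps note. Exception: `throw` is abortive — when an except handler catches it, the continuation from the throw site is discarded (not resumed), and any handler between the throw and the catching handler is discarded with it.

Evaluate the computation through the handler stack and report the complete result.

Working:
ask @ H2 ⇒ 2
emit(2) @ H0 ⇒ out+=2
H0 returns [2, 0]
H1 returns [2, 0]
H2 returns [2, 0]
= [2, 0]

Answer: [2, 0]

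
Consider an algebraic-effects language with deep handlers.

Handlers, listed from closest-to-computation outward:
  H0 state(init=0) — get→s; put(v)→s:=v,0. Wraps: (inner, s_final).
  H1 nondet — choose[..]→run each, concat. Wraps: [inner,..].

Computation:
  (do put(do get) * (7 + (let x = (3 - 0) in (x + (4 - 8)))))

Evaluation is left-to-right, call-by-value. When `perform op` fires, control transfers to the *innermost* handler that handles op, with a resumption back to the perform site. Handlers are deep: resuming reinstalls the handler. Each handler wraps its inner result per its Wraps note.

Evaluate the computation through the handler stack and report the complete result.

Step-by-step:
get @ H0 ⇒ 0
put(0) @ H0 ⇒ s:=0
H0 returns (0, 0)
H1 returns [(0, 0)]
= [(0, 0)]

Answer: [(0, 0)]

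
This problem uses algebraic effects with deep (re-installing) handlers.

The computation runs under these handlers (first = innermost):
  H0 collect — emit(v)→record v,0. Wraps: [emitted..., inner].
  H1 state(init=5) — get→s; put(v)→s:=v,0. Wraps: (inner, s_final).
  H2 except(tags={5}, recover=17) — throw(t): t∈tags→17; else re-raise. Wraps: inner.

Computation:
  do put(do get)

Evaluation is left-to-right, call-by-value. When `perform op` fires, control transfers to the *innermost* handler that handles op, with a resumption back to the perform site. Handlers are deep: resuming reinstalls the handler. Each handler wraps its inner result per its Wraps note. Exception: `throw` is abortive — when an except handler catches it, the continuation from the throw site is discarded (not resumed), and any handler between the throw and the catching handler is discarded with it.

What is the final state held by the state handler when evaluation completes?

Working:
get @ H1 ⇒ 5
put(5) @ H1 ⇒ s:=5
H0 returns [0]
H1 returns ([0], 5)
H2 returns ([0], 5)
= ([0], 5)

Answer: 5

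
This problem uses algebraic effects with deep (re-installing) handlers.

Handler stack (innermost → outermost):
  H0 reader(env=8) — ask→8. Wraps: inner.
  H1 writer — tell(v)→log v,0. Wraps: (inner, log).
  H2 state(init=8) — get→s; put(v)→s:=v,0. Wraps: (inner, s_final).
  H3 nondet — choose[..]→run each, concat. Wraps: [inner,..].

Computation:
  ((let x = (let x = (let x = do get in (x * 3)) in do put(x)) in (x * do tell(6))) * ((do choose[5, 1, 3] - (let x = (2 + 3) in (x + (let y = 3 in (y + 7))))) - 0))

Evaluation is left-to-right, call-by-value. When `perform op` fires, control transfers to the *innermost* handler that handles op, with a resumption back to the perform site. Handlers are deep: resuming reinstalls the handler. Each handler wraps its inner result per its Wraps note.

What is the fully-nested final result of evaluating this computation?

Working:
get @ H2 ⇒ 8
put(24) @ H2 ⇒ s:=24
tell(6) @ H1 ⇒ log+=6
choose[5, 1, 3] @ H3
  branch[0] choose=5:
    H0 returns 0
    H1 returns (0, (6))
    H2 returns ((0, (6)), 24)
    H3 returns [((0, (6)), 24)]
  branch[1] choose=1:
    H0 returns 0
    H1 returns (0, (6))
    H2 returns ((0, (6)), 24)
    H3 returns [((0, (6)), 24)]
  branch[2] choose=3:
    H0 returns 0
    H1 returns (0, (6))
    H2 returns ((0, (6)), 24)
    H3 returns [((0, (6)), 24)]
= [((0, (6)), 24), ((0, (6)), 24), ((0, (6)), 24)]

Answer: [((0, (6)), 24), ((0, (6)), 24), ((0, (6)), 24)]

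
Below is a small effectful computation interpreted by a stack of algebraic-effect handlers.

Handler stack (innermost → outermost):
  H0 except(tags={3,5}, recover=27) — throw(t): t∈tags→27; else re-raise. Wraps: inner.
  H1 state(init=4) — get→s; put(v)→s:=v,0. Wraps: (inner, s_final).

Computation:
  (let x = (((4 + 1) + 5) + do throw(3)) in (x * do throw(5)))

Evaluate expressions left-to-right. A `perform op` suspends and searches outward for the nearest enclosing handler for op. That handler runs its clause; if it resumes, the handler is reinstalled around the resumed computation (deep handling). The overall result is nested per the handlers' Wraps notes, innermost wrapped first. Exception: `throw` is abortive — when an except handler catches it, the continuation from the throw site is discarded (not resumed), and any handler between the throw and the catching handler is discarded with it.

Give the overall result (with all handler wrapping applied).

Step-by-step:
throw(3) @ H0 caught ⇒ 27
H1 returns (27, 4)
= (27, 4)

Answer: (27, 4)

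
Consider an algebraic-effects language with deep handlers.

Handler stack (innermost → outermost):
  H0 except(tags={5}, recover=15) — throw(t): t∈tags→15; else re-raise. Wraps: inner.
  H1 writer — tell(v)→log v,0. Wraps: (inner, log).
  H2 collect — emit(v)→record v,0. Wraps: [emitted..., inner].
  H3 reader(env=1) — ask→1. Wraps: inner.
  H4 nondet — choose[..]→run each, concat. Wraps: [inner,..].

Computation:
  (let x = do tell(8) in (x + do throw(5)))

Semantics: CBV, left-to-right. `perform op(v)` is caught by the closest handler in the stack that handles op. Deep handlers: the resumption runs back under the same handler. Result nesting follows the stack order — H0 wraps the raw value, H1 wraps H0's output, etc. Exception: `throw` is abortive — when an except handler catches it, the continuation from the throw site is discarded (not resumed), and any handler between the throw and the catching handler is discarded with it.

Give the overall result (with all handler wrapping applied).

Answer: [[(15, (8))]]

Working:
tell(8) @ H1 ⇒ log+=8
throw(5) @ H0 caught ⇒ 15
H1 returns (15, (8))
H2 returns [(15, (8))]
H3 returns [(15, (8))]
H4 returns [[(15, (8))]]
= [[(15, (8))]]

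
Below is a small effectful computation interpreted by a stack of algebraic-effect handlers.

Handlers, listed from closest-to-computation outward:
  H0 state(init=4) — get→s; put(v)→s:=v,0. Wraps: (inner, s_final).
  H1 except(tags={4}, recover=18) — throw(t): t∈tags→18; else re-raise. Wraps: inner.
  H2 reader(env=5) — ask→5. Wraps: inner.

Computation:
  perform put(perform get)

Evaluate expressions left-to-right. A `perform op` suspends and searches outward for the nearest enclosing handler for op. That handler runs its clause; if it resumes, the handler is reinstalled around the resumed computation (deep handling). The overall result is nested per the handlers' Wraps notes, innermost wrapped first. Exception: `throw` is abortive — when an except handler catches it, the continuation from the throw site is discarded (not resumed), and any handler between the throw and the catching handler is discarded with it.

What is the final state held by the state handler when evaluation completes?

Answer: 4

Step-by-step:
get @ H0 ⇒ 4
put(4) @ H0 ⇒ s:=4
H0 returns (0, 4)
H1 returns (0, 4)
H2 returns (0, 4)
= (0, 4)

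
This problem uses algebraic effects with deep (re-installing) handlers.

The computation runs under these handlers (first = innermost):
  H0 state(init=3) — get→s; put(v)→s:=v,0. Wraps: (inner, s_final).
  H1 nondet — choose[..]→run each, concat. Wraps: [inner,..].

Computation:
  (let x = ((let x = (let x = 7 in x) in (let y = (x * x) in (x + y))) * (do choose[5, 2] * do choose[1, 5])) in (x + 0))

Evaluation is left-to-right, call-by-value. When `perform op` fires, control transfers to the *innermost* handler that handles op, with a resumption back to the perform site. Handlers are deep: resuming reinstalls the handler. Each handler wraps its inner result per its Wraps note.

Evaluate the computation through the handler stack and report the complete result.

Working:
choose[5, 2] @ H1
  branch[0] choose=5:
    choose[1, 5] @ H1
      branch[0] choose=1:
        H0 returns (280, 3)
        H1 returns [(280, 3)]
      branch[1] choose=5:
        H0 returns (1400, 3)
        H1 returns [(1400, 3)]
  branch[1] choose=2:
    choose[1, 5] @ H1
      branch[0] choose=1:
        H0 returns (112, 3)
        H1 returns [(112, 3)]
      branch[1] choose=5:
        H0 returns (560, 3)
        H1 returns [(560, 3)]
= [(280, 3), (1400, 3), (112, 3), (560, 3)]

Answer: [(280, 3), (1400, 3), (112, 3), (560, 3)]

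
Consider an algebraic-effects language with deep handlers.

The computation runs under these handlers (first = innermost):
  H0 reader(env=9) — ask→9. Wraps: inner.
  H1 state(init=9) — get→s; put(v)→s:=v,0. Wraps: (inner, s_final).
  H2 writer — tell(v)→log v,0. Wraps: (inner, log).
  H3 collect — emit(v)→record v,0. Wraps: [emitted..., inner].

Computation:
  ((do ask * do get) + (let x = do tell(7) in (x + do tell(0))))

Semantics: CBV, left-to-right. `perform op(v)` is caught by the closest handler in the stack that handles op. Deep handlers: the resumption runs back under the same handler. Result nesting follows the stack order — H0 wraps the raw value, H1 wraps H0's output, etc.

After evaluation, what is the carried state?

Answer: 9

Step-by-step:
ask @ H0 ⇒ 9
get @ H1 ⇒ 9
tell(7) @ H2 ⇒ log+=7
tell(0) @ H2 ⇒ log+=0
H0 returns 81
H1 returns (81, 9)
H2 returns ((81, 9), (7, 0))
H3 returns [((81, 9), (7, 0))]
= [((81, 9), (7, 0))]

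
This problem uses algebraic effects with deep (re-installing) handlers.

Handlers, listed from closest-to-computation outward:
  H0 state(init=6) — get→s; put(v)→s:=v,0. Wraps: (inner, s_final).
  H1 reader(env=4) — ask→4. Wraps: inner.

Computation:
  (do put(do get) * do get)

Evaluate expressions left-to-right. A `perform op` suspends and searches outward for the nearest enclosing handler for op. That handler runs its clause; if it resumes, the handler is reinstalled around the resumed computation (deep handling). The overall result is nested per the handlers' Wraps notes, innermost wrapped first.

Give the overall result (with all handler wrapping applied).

Answer: (0, 6)

Evaluation trace:
get @ H0 ⇒ 6
put(6) @ H0 ⇒ s:=6
get @ H0 ⇒ 6
H0 returns (0, 6)
H1 returns (0, 6)
= (0, 6)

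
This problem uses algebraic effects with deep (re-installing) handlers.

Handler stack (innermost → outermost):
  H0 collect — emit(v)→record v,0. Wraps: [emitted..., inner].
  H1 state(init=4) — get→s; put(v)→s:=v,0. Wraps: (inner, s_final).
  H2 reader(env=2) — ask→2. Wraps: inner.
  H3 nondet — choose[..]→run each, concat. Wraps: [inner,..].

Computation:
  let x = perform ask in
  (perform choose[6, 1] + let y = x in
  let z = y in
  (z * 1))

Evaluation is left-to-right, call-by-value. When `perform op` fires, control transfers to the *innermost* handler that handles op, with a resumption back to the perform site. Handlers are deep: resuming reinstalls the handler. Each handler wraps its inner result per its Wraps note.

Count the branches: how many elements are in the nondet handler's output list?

Answer: 2

Step-by-step:
ask @ H2 ⇒ 2
choose[6, 1] @ H3
  branch[0] choose=6:
    H0 returns [8]
    H1 returns ([8], 4)
    H2 returns ([8], 4)
    H3 returns [([8], 4)]
  branch[1] choose=1:
    H0 returns [3]
    H1 returns ([3], 4)
    H2 returns ([3], 4)
    H3 returns [([3], 4)]
= [([8], 4), ([3], 4)]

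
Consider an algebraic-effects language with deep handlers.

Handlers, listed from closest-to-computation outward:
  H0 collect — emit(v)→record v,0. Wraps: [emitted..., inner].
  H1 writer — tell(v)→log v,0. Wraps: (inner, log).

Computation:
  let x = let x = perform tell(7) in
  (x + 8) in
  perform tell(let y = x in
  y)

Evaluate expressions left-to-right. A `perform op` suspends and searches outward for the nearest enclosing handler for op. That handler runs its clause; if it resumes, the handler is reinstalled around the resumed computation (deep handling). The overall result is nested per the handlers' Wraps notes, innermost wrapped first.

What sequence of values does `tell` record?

Evaluation trace:
tell(7) @ H1 ⇒ log+=7
tell(8) @ H1 ⇒ log+=8
H0 returns [0]
H1 returns ([0], (7, 8))
= ([0], (7, 8))

Answer: (7, 8)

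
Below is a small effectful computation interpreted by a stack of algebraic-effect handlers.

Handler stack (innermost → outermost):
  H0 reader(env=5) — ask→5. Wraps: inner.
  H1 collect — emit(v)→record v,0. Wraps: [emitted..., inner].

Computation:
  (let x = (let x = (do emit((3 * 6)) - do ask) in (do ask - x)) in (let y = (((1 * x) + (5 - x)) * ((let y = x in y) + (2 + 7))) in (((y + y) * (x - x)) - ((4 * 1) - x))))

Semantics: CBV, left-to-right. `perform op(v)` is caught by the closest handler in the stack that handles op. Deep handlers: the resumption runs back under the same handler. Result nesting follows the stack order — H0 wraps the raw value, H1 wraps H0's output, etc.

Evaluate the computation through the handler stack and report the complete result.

Answer: [18, 6]

Working:
emit(18) @ H1 ⇒ out+=18
ask @ H0 ⇒ 5
ask @ H0 ⇒ 5
H0 returns 6
H1 returns [18, 6]
= [18, 6]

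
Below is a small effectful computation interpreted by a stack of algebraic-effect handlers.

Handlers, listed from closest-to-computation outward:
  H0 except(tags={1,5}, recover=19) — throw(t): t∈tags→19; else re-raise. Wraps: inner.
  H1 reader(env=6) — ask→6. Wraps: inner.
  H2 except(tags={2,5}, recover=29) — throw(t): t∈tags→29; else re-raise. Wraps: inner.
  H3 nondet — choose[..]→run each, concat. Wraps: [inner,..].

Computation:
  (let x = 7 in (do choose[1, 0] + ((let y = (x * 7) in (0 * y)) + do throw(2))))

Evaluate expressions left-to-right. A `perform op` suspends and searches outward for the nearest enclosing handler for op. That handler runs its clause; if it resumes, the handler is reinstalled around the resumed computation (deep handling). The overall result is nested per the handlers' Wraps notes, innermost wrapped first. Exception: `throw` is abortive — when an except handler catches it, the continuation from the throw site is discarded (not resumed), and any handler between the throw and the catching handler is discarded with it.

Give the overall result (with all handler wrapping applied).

Working:
choose[1, 0] @ H3
  branch[0] choose=1:
    throw(2) @ H0 re-raised
    throw(2) @ H2 caught ⇒ 29
    H3 returns [29]
  branch[1] choose=0:
    throw(2) @ H0 re-raised
    throw(2) @ H2 caught ⇒ 29
    H3 returns [29]
= [29, 29]

Answer: [29, 29]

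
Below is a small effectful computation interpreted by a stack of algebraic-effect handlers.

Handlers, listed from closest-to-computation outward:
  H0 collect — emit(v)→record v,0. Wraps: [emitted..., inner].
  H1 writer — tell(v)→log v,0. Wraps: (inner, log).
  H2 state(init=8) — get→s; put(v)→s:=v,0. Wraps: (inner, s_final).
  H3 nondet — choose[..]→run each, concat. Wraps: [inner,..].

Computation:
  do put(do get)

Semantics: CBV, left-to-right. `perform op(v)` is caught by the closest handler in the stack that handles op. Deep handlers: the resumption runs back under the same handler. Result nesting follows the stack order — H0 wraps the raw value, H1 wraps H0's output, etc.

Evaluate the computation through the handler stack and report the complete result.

Answer: [(([0], ()), 8)]

Evaluation trace:
get @ H2 ⇒ 8
put(8) @ H2 ⇒ s:=8
H0 returns [0]
H1 returns ([0], ())
H2 returns (([0], ()), 8)
H3 returns [(([0], ()), 8)]
= [(([0], ()), 8)]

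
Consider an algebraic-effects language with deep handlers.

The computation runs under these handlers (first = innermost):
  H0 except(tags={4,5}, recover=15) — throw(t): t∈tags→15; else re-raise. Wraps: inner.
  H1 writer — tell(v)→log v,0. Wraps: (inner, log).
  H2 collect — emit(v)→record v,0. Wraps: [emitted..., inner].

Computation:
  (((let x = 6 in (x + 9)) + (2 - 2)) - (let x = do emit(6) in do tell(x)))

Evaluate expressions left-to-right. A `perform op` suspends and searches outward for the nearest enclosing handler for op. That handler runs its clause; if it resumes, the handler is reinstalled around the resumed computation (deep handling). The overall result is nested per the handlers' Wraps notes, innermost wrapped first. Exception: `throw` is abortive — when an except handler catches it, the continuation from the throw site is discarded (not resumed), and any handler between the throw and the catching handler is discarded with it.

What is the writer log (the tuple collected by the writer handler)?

Working:
emit(6) @ H2 ⇒ out+=6
tell(0) @ H1 ⇒ log+=0
H0 returns 15
H1 returns (15, (0))
H2 returns [6, (15, (0))]
= [6, (15, (0))]

Answer: (0)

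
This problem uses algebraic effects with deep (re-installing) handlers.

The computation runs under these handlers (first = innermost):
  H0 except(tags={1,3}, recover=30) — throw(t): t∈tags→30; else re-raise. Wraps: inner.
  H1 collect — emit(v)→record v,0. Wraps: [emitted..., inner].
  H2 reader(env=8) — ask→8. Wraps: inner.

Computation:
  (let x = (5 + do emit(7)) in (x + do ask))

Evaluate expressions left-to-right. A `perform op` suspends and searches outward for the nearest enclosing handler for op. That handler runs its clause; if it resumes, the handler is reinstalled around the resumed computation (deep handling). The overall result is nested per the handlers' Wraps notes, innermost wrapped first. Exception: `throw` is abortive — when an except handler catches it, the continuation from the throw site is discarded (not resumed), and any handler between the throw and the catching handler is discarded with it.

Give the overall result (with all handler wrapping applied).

Answer: [7, 13]

Working:
emit(7) @ H1 ⇒ out+=7
ask @ H2 ⇒ 8
H0 returns 13
H1 returns [7, 13]
H2 returns [7, 13]
= [7, 13]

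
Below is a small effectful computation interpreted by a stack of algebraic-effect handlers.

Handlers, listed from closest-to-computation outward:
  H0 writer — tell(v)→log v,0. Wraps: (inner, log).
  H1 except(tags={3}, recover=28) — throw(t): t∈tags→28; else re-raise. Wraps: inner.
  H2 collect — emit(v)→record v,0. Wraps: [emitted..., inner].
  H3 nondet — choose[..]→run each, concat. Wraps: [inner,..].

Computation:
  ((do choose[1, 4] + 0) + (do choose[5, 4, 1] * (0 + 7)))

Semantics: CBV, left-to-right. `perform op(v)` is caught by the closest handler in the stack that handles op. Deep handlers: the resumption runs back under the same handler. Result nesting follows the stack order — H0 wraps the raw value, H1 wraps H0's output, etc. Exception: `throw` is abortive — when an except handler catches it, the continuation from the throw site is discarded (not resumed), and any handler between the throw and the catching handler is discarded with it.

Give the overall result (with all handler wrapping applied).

Answer: [[(36, ())], [(29, ())], [(8, ())], [(39, ())], [(32, ())], [(11, ())]]

Step-by-step:
choose[1, 4] @ H3
  branch[0] choose=1:
    choose[5, 4, 1] @ H3
      branch[0] choose=5:
        H0 returns (36, ())
        H1 returns (36, ())
        H2 returns [(36, ())]
        H3 returns [[(36, ())]]
      branch[1] choose=4:
        H0 returns (29, ())
        H1 returns (29, ())
        H2 returns [(29, ())]
        H3 returns [[(29, ())]]
      branch[2] choose=1:
        H0 returns (8, ())
        H1 returns (8, ())
        H2 returns [(8, ())]
        H3 returns [[(8, ())]]
  branch[1] choose=4:
    choose[5, 4, 1] @ H3
      branch[0] choose=5:
        H0 returns (39, ())
        H1 returns (39, ())
        H2 returns [(39, ())]
        H3 returns [[(39, ())]]
      branch[1] choose=4:
        H0 returns (32, ())
        H1 returns (32, ())
        H2 returns [(32, ())]
        H3 returns [[(32, ())]]
      branch[2] choose=1:
        H0 returns (11, ())
        H1 returns (11, ())
        H2 returns [(11, ())]
        H3 returns [[(11, ())]]
= [[(36, ())], [(29, ())], [(8, ())], [(39, ())], [(32, ())], [(11, ())]]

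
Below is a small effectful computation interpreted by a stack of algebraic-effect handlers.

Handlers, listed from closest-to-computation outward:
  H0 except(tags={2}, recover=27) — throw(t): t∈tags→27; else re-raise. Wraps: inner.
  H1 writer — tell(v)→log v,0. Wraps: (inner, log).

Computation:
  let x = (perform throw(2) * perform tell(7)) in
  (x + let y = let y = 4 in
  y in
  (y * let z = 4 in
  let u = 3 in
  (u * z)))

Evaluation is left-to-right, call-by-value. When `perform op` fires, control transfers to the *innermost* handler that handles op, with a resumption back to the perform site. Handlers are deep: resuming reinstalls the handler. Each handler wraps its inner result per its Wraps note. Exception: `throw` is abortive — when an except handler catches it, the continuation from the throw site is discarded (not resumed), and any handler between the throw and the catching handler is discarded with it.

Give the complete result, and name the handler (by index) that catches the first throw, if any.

Working:
throw(2) @ H0 caught ⇒ 27
H1 returns (27, ())
= (27, ())

Answer: (27, ()) ; first throw caught by: H0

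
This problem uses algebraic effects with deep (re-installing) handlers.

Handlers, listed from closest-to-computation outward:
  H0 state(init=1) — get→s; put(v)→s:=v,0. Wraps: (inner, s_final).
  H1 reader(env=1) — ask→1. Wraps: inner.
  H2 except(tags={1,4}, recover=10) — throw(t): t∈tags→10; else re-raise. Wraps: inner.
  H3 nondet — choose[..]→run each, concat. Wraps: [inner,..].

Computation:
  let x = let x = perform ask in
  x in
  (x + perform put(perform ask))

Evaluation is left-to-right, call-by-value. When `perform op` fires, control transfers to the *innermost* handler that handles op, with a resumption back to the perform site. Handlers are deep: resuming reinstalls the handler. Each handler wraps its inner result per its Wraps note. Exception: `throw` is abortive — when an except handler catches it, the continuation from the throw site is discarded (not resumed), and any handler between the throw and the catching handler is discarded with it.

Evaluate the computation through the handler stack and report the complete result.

Answer: [(1, 1)]

Working:
ask @ H1 ⇒ 1
ask @ H1 ⇒ 1
put(1) @ H0 ⇒ s:=1
H0 returns (1, 1)
H1 returns (1, 1)
H2 returns (1, 1)
H3 returns [(1, 1)]
= [(1, 1)]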